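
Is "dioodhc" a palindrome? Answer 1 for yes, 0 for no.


Input: dioodhc
Reversed: chdooid
  Compare pos 0 ('d') with pos 6 ('c'): MISMATCH
  Compare pos 1 ('i') with pos 5 ('h'): MISMATCH
  Compare pos 2 ('o') with pos 4 ('d'): MISMATCH
Result: not a palindrome

0


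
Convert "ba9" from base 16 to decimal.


Input: "ba9" in base 16
Positional expansion:
  Digit 'b' (value 11) x 16^2 = 2816
  Digit 'a' (value 10) x 16^1 = 160
  Digit '9' (value 9) x 16^0 = 9
Sum = 2985

2985


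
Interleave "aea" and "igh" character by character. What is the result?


Interleaving "aea" and "igh":
  Position 0: 'a' from first, 'i' from second => "ai"
  Position 1: 'e' from first, 'g' from second => "eg"
  Position 2: 'a' from first, 'h' from second => "ah"
Result: aiegah

aiegah


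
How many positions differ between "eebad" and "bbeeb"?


Comparing "eebad" and "bbeeb" position by position:
  Position 0: 'e' vs 'b' => DIFFER
  Position 1: 'e' vs 'b' => DIFFER
  Position 2: 'b' vs 'e' => DIFFER
  Position 3: 'a' vs 'e' => DIFFER
  Position 4: 'd' vs 'b' => DIFFER
Positions that differ: 5

5


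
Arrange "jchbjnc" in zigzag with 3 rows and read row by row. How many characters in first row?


Zigzag "jchbjnc" into 3 rows:
Placing characters:
  'j' => row 0
  'c' => row 1
  'h' => row 2
  'b' => row 1
  'j' => row 0
  'n' => row 1
  'c' => row 2
Rows:
  Row 0: "jj"
  Row 1: "cbn"
  Row 2: "hc"
First row length: 2

2


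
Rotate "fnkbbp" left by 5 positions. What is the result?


Input: "fnkbbp", rotate left by 5
First 5 characters: "fnkbb"
Remaining characters: "p"
Concatenate remaining + first: "p" + "fnkbb" = "pfnkbb"

pfnkbb


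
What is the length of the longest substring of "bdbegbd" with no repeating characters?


Input: "bdbegbd"
Sliding window (track last position of each char):
  Position 0 ('b'): window [0,0] length 1 -- new best
  Position 1 ('d'): window [0,1] length 2 -- new best
  Position 2 ('b'): repeat (last at 0), move window start to 1
  Position 2 ('b'): window [1,2] length 2
  Position 3 ('e'): window [1,3] length 3 -- new best
  Position 4 ('g'): window [1,4] length 4 -- new best
  Position 5 ('b'): repeat (last at 2), move window start to 3
  Position 5 ('b'): window [3,5] length 3
  Position 6 ('d'): window [3,6] length 4
Longest substring with no repeats: "dbeg" with length 4

4


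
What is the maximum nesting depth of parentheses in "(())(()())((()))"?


Input: "(())(()())((()))"
Tracking depth:
  Position 0 '(': depth becomes 1
  Position 1 '(': depth becomes 2
  Position 2 ')': depth becomes 1
  Position 3 ')': depth becomes 0
  Position 4 '(': depth becomes 1
  Position 5 '(': depth becomes 2
  Position 6 ')': depth becomes 1
  Position 7 '(': depth becomes 2
  Position 8 ')': depth becomes 1
  Position 9 ')': depth becomes 0
  Position 10 '(': depth becomes 1
  Position 11 '(': depth becomes 2
  Position 12 '(': depth becomes 3
  Position 13 ')': depth becomes 2
  Position 14 ')': depth becomes 1
  Position 15 ')': depth becomes 0
Maximum depth reached: 3

3


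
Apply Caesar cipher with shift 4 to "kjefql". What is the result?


Caesar cipher: shift "kjefql" by 4
  'k' (pos 10) + 4 = pos 14 = 'o'
  'j' (pos 9) + 4 = pos 13 = 'n'
  'e' (pos 4) + 4 = pos 8 = 'i'
  'f' (pos 5) + 4 = pos 9 = 'j'
  'q' (pos 16) + 4 = pos 20 = 'u'
  'l' (pos 11) + 4 = pos 15 = 'p'
Result: onijup

onijup


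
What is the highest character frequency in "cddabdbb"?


Input: cddabdbb
Character counts:
  'a': 1
  'b': 3
  'c': 1
  'd': 3
Maximum frequency: 3

3


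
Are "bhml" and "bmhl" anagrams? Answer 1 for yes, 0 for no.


Strings: "bhml", "bmhl"
Sorted first:  bhlm
Sorted second: bhlm
Sorted forms match => anagrams

1


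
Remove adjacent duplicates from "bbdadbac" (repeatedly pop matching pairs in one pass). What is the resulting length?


Input: bbdadbac
Stack-based adjacent duplicate removal:
  Read 'b': push. Stack: b
  Read 'b': matches stack top 'b' => pop. Stack: (empty)
  Read 'd': push. Stack: d
  Read 'a': push. Stack: da
  Read 'd': push. Stack: dad
  Read 'b': push. Stack: dadb
  Read 'a': push. Stack: dadba
  Read 'c': push. Stack: dadbac
Final stack: "dadbac" (length 6)

6


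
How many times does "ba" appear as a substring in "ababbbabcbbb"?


Searching for "ba" in "ababbbabcbbb"
Scanning each position:
  Position 0: "ab" => no
  Position 1: "ba" => MATCH
  Position 2: "ab" => no
  Position 3: "bb" => no
  Position 4: "bb" => no
  Position 5: "ba" => MATCH
  Position 6: "ab" => no
  Position 7: "bc" => no
  Position 8: "cb" => no
  Position 9: "bb" => no
  Position 10: "bb" => no
Total occurrences: 2

2


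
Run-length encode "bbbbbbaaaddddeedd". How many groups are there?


Input: bbbbbbaaaddddeedd
Scanning for consecutive runs:
  Group 1: 'b' x 6 (positions 0-5)
  Group 2: 'a' x 3 (positions 6-8)
  Group 3: 'd' x 4 (positions 9-12)
  Group 4: 'e' x 2 (positions 13-14)
  Group 5: 'd' x 2 (positions 15-16)
Total groups: 5

5


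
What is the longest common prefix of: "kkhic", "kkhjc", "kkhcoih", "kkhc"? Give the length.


Words: kkhic, kkhjc, kkhcoih, kkhc
  Position 0: all 'k' => match
  Position 1: all 'k' => match
  Position 2: all 'h' => match
  Position 3: ('i', 'j', 'c', 'c') => mismatch, stop
LCP = "kkh" (length 3)

3


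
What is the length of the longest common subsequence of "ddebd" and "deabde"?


LCS of "ddebd" and "deabde"
DP table:
           d    e    a    b    d    e
      0    0    0    0    0    0    0
  d   0    1    1    1    1    1    1
  d   0    1    1    1    1    2    2
  e   0    1    2    2    2    2    3
  b   0    1    2    2    3    3    3
  d   0    1    2    2    3    4    4
LCS length = dp[5][6] = 4

4


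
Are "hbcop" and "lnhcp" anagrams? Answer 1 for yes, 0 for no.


Strings: "hbcop", "lnhcp"
Sorted first:  bchop
Sorted second: chlnp
Differ at position 0: 'b' vs 'c' => not anagrams

0


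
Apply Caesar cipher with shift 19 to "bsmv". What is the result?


Caesar cipher: shift "bsmv" by 19
  'b' (pos 1) + 19 = pos 20 = 'u'
  's' (pos 18) + 19 = pos 11 = 'l'
  'm' (pos 12) + 19 = pos 5 = 'f'
  'v' (pos 21) + 19 = pos 14 = 'o'
Result: ulfo

ulfo


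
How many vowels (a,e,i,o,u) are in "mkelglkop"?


Input: mkelglkop
Checking each character:
  'm' at position 0: consonant
  'k' at position 1: consonant
  'e' at position 2: vowel (running total: 1)
  'l' at position 3: consonant
  'g' at position 4: consonant
  'l' at position 5: consonant
  'k' at position 6: consonant
  'o' at position 7: vowel (running total: 2)
  'p' at position 8: consonant
Total vowels: 2

2


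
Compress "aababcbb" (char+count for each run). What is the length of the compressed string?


Input: aababcbb
Runs:
  'a' x 2 => "a2"
  'b' x 1 => "b1"
  'a' x 1 => "a1"
  'b' x 1 => "b1"
  'c' x 1 => "c1"
  'b' x 2 => "b2"
Compressed: "a2b1a1b1c1b2"
Compressed length: 12

12


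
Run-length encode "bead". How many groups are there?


Input: bead
Scanning for consecutive runs:
  Group 1: 'b' x 1 (positions 0-0)
  Group 2: 'e' x 1 (positions 1-1)
  Group 3: 'a' x 1 (positions 2-2)
  Group 4: 'd' x 1 (positions 3-3)
Total groups: 4

4


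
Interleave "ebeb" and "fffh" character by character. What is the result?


Interleaving "ebeb" and "fffh":
  Position 0: 'e' from first, 'f' from second => "ef"
  Position 1: 'b' from first, 'f' from second => "bf"
  Position 2: 'e' from first, 'f' from second => "ef"
  Position 3: 'b' from first, 'h' from second => "bh"
Result: efbfefbh

efbfefbh


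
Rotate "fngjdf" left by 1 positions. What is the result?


Input: "fngjdf", rotate left by 1
First 1 characters: "f"
Remaining characters: "ngjdf"
Concatenate remaining + first: "ngjdf" + "f" = "ngjdff"

ngjdff


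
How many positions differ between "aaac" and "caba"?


Comparing "aaac" and "caba" position by position:
  Position 0: 'a' vs 'c' => DIFFER
  Position 1: 'a' vs 'a' => same
  Position 2: 'a' vs 'b' => DIFFER
  Position 3: 'c' vs 'a' => DIFFER
Positions that differ: 3

3


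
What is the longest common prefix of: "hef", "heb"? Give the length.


Words: hef, heb
  Position 0: all 'h' => match
  Position 1: all 'e' => match
  Position 2: ('f', 'b') => mismatch, stop
LCP = "he" (length 2)

2


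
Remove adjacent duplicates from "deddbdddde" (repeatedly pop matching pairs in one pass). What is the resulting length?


Input: deddbdddde
Stack-based adjacent duplicate removal:
  Read 'd': push. Stack: d
  Read 'e': push. Stack: de
  Read 'd': push. Stack: ded
  Read 'd': matches stack top 'd' => pop. Stack: de
  Read 'b': push. Stack: deb
  Read 'd': push. Stack: debd
  Read 'd': matches stack top 'd' => pop. Stack: deb
  Read 'd': push. Stack: debd
  Read 'd': matches stack top 'd' => pop. Stack: deb
  Read 'e': push. Stack: debe
Final stack: "debe" (length 4)

4


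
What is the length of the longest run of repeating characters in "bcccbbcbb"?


Input: "bcccbbcbb"
Scanning for longest run:
  Position 1 ('c'): new char, reset run to 1
  Position 2 ('c'): continues run of 'c', length=2
  Position 3 ('c'): continues run of 'c', length=3
  Position 4 ('b'): new char, reset run to 1
  Position 5 ('b'): continues run of 'b', length=2
  Position 6 ('c'): new char, reset run to 1
  Position 7 ('b'): new char, reset run to 1
  Position 8 ('b'): continues run of 'b', length=2
Longest run: 'c' with length 3

3


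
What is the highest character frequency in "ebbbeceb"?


Input: ebbbeceb
Character counts:
  'b': 4
  'c': 1
  'e': 3
Maximum frequency: 4

4


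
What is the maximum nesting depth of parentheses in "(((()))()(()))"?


Input: "(((()))()(()))"
Tracking depth:
  Position 0 '(': depth becomes 1
  Position 1 '(': depth becomes 2
  Position 2 '(': depth becomes 3
  Position 3 '(': depth becomes 4
  Position 4 ')': depth becomes 3
  Position 5 ')': depth becomes 2
  Position 6 ')': depth becomes 1
  Position 7 '(': depth becomes 2
  Position 8 ')': depth becomes 1
  Position 9 '(': depth becomes 2
  Position 10 '(': depth becomes 3
  Position 11 ')': depth becomes 2
  Position 12 ')': depth becomes 1
  Position 13 ')': depth becomes 0
Maximum depth reached: 4

4


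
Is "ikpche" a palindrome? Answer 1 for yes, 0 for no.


Input: ikpche
Reversed: ehcpki
  Compare pos 0 ('i') with pos 5 ('e'): MISMATCH
  Compare pos 1 ('k') with pos 4 ('h'): MISMATCH
  Compare pos 2 ('p') with pos 3 ('c'): MISMATCH
Result: not a palindrome

0


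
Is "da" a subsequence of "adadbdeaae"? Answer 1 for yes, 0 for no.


Check if "da" is a subsequence of "adadbdeaae"
Greedy scan:
  Position 0 ('a'): no match needed
  Position 1 ('d'): matches sub[0] = 'd'
  Position 2 ('a'): matches sub[1] = 'a'
  Position 3 ('d'): no match needed
  Position 4 ('b'): no match needed
  Position 5 ('d'): no match needed
  Position 6 ('e'): no match needed
  Position 7 ('a'): no match needed
  Position 8 ('a'): no match needed
  Position 9 ('e'): no match needed
All 2 characters matched => is a subsequence

1


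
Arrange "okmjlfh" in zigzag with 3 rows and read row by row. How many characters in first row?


Zigzag "okmjlfh" into 3 rows:
Placing characters:
  'o' => row 0
  'k' => row 1
  'm' => row 2
  'j' => row 1
  'l' => row 0
  'f' => row 1
  'h' => row 2
Rows:
  Row 0: "ol"
  Row 1: "kjf"
  Row 2: "mh"
First row length: 2

2


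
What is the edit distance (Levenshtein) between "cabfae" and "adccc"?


Computing edit distance: "cabfae" -> "adccc"
DP table:
           a    d    c    c    c
      0    1    2    3    4    5
  c   1    1    2    2    3    4
  a   2    1    2    3    3    4
  b   3    2    2    3    4    4
  f   4    3    3    3    4    5
  a   5    4    4    4    4    5
  e   6    5    5    5    5    5
Edit distance = dp[6][5] = 5

5


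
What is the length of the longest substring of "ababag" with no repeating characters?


Input: "ababag"
Sliding window (track last position of each char):
  Position 0 ('a'): window [0,0] length 1 -- new best
  Position 1 ('b'): window [0,1] length 2 -- new best
  Position 2 ('a'): repeat (last at 0), move window start to 1
  Position 2 ('a'): window [1,2] length 2
  Position 3 ('b'): repeat (last at 1), move window start to 2
  Position 3 ('b'): window [2,3] length 2
  Position 4 ('a'): repeat (last at 2), move window start to 3
  Position 4 ('a'): window [3,4] length 2
  Position 5 ('g'): window [3,5] length 3 -- new best
Longest substring with no repeats: "bag" with length 3

3


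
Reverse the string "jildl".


Input: jildl
Reading characters right to left:
  Position 4: 'l'
  Position 3: 'd'
  Position 2: 'l'
  Position 1: 'i'
  Position 0: 'j'
Reversed: ldlij

ldlij


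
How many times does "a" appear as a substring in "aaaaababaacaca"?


Searching for "a" in "aaaaababaacaca"
Scanning each position:
  Position 0: "a" => MATCH
  Position 1: "a" => MATCH
  Position 2: "a" => MATCH
  Position 3: "a" => MATCH
  Position 4: "a" => MATCH
  Position 5: "b" => no
  Position 6: "a" => MATCH
  Position 7: "b" => no
  Position 8: "a" => MATCH
  Position 9: "a" => MATCH
  Position 10: "c" => no
  Position 11: "a" => MATCH
  Position 12: "c" => no
  Position 13: "a" => MATCH
Total occurrences: 10

10


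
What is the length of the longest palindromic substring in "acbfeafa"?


Input: "acbfeafa"
Checking substrings for palindromes:
  [5:8] "afa" (len 3) => palindrome
Longest palindromic substring: "afa" with length 3

3


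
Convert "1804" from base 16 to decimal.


Input: "1804" in base 16
Positional expansion:
  Digit '1' (value 1) x 16^3 = 4096
  Digit '8' (value 8) x 16^2 = 2048
  Digit '0' (value 0) x 16^1 = 0
  Digit '4' (value 4) x 16^0 = 4
Sum = 6148

6148


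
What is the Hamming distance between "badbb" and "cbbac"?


Comparing "badbb" and "cbbac" position by position:
  Position 0: 'b' vs 'c' => differ
  Position 1: 'a' vs 'b' => differ
  Position 2: 'd' vs 'b' => differ
  Position 3: 'b' vs 'a' => differ
  Position 4: 'b' vs 'c' => differ
Total differences (Hamming distance): 5

5


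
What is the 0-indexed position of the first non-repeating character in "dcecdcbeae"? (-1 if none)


Input: dcecdcbeae
Character frequencies:
  'a': 1
  'b': 1
  'c': 3
  'd': 2
  'e': 3
Scanning left to right for freq == 1:
  Position 0 ('d'): freq=2, skip
  Position 1 ('c'): freq=3, skip
  Position 2 ('e'): freq=3, skip
  Position 3 ('c'): freq=3, skip
  Position 4 ('d'): freq=2, skip
  Position 5 ('c'): freq=3, skip
  Position 6 ('b'): unique! => answer = 6

6


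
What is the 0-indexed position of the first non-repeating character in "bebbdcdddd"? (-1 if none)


Input: bebbdcdddd
Character frequencies:
  'b': 3
  'c': 1
  'd': 5
  'e': 1
Scanning left to right for freq == 1:
  Position 0 ('b'): freq=3, skip
  Position 1 ('e'): unique! => answer = 1

1


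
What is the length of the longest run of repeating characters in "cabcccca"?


Input: "cabcccca"
Scanning for longest run:
  Position 1 ('a'): new char, reset run to 1
  Position 2 ('b'): new char, reset run to 1
  Position 3 ('c'): new char, reset run to 1
  Position 4 ('c'): continues run of 'c', length=2
  Position 5 ('c'): continues run of 'c', length=3
  Position 6 ('c'): continues run of 'c', length=4
  Position 7 ('a'): new char, reset run to 1
Longest run: 'c' with length 4

4


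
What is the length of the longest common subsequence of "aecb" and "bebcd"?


LCS of "aecb" and "bebcd"
DP table:
           b    e    b    c    d
      0    0    0    0    0    0
  a   0    0    0    0    0    0
  e   0    0    1    1    1    1
  c   0    0    1    1    2    2
  b   0    1    1    2    2    2
LCS length = dp[4][5] = 2

2


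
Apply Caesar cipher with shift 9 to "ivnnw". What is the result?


Caesar cipher: shift "ivnnw" by 9
  'i' (pos 8) + 9 = pos 17 = 'r'
  'v' (pos 21) + 9 = pos 4 = 'e'
  'n' (pos 13) + 9 = pos 22 = 'w'
  'n' (pos 13) + 9 = pos 22 = 'w'
  'w' (pos 22) + 9 = pos 5 = 'f'
Result: rewwf

rewwf


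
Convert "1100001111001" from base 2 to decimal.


Input: "1100001111001" in base 2
Positional expansion:
  Digit '1' (value 1) x 2^12 = 4096
  Digit '1' (value 1) x 2^11 = 2048
  Digit '0' (value 0) x 2^10 = 0
  Digit '0' (value 0) x 2^9 = 0
  Digit '0' (value 0) x 2^8 = 0
  Digit '0' (value 0) x 2^7 = 0
  Digit '1' (value 1) x 2^6 = 64
  Digit '1' (value 1) x 2^5 = 32
  Digit '1' (value 1) x 2^4 = 16
  Digit '1' (value 1) x 2^3 = 8
  Digit '0' (value 0) x 2^2 = 0
  Digit '0' (value 0) x 2^1 = 0
  Digit '1' (value 1) x 2^0 = 1
Sum = 6265

6265


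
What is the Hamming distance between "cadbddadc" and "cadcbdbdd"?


Comparing "cadbddadc" and "cadcbdbdd" position by position:
  Position 0: 'c' vs 'c' => same
  Position 1: 'a' vs 'a' => same
  Position 2: 'd' vs 'd' => same
  Position 3: 'b' vs 'c' => differ
  Position 4: 'd' vs 'b' => differ
  Position 5: 'd' vs 'd' => same
  Position 6: 'a' vs 'b' => differ
  Position 7: 'd' vs 'd' => same
  Position 8: 'c' vs 'd' => differ
Total differences (Hamming distance): 4

4


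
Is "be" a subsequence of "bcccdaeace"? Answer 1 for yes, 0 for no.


Check if "be" is a subsequence of "bcccdaeace"
Greedy scan:
  Position 0 ('b'): matches sub[0] = 'b'
  Position 1 ('c'): no match needed
  Position 2 ('c'): no match needed
  Position 3 ('c'): no match needed
  Position 4 ('d'): no match needed
  Position 5 ('a'): no match needed
  Position 6 ('e'): matches sub[1] = 'e'
  Position 7 ('a'): no match needed
  Position 8 ('c'): no match needed
  Position 9 ('e'): no match needed
All 2 characters matched => is a subsequence

1


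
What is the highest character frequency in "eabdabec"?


Input: eabdabec
Character counts:
  'a': 2
  'b': 2
  'c': 1
  'd': 1
  'e': 2
Maximum frequency: 2

2


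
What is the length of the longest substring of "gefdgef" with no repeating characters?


Input: "gefdgef"
Sliding window (track last position of each char):
  Position 0 ('g'): window [0,0] length 1 -- new best
  Position 1 ('e'): window [0,1] length 2 -- new best
  Position 2 ('f'): window [0,2] length 3 -- new best
  Position 3 ('d'): window [0,3] length 4 -- new best
  Position 4 ('g'): repeat (last at 0), move window start to 1
  Position 4 ('g'): window [1,4] length 4
  Position 5 ('e'): repeat (last at 1), move window start to 2
  Position 5 ('e'): window [2,5] length 4
  Position 6 ('f'): repeat (last at 2), move window start to 3
  Position 6 ('f'): window [3,6] length 4
Longest substring with no repeats: "gefd" with length 4

4


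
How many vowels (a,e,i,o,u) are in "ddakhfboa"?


Input: ddakhfboa
Checking each character:
  'd' at position 0: consonant
  'd' at position 1: consonant
  'a' at position 2: vowel (running total: 1)
  'k' at position 3: consonant
  'h' at position 4: consonant
  'f' at position 5: consonant
  'b' at position 6: consonant
  'o' at position 7: vowel (running total: 2)
  'a' at position 8: vowel (running total: 3)
Total vowels: 3

3


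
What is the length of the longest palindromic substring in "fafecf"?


Input: "fafecf"
Checking substrings for palindromes:
  [0:3] "faf" (len 3) => palindrome
Longest palindromic substring: "faf" with length 3

3


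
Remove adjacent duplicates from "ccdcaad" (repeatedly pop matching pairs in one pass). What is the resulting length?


Input: ccdcaad
Stack-based adjacent duplicate removal:
  Read 'c': push. Stack: c
  Read 'c': matches stack top 'c' => pop. Stack: (empty)
  Read 'd': push. Stack: d
  Read 'c': push. Stack: dc
  Read 'a': push. Stack: dca
  Read 'a': matches stack top 'a' => pop. Stack: dc
  Read 'd': push. Stack: dcd
Final stack: "dcd" (length 3)

3


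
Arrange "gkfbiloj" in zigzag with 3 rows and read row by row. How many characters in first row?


Zigzag "gkfbiloj" into 3 rows:
Placing characters:
  'g' => row 0
  'k' => row 1
  'f' => row 2
  'b' => row 1
  'i' => row 0
  'l' => row 1
  'o' => row 2
  'j' => row 1
Rows:
  Row 0: "gi"
  Row 1: "kblj"
  Row 2: "fo"
First row length: 2

2


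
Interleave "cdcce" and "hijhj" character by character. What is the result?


Interleaving "cdcce" and "hijhj":
  Position 0: 'c' from first, 'h' from second => "ch"
  Position 1: 'd' from first, 'i' from second => "di"
  Position 2: 'c' from first, 'j' from second => "cj"
  Position 3: 'c' from first, 'h' from second => "ch"
  Position 4: 'e' from first, 'j' from second => "ej"
Result: chdicjchej

chdicjchej


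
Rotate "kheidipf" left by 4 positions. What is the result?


Input: "kheidipf", rotate left by 4
First 4 characters: "khei"
Remaining characters: "dipf"
Concatenate remaining + first: "dipf" + "khei" = "dipfkhei"

dipfkhei


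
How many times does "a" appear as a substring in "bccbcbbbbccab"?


Searching for "a" in "bccbcbbbbccab"
Scanning each position:
  Position 0: "b" => no
  Position 1: "c" => no
  Position 2: "c" => no
  Position 3: "b" => no
  Position 4: "c" => no
  Position 5: "b" => no
  Position 6: "b" => no
  Position 7: "b" => no
  Position 8: "b" => no
  Position 9: "c" => no
  Position 10: "c" => no
  Position 11: "a" => MATCH
  Position 12: "b" => no
Total occurrences: 1

1


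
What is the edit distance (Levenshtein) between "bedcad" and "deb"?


Computing edit distance: "bedcad" -> "deb"
DP table:
           d    e    b
      0    1    2    3
  b   1    1    2    2
  e   2    2    1    2
  d   3    2    2    2
  c   4    3    3    3
  a   5    4    4    4
  d   6    5    5    5
Edit distance = dp[6][3] = 5

5


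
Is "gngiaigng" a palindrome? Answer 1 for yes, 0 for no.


Input: gngiaigng
Reversed: gngiaigng
  Compare pos 0 ('g') with pos 8 ('g'): match
  Compare pos 1 ('n') with pos 7 ('n'): match
  Compare pos 2 ('g') with pos 6 ('g'): match
  Compare pos 3 ('i') with pos 5 ('i'): match
Result: palindrome

1


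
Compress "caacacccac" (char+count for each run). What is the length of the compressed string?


Input: caacacccac
Runs:
  'c' x 1 => "c1"
  'a' x 2 => "a2"
  'c' x 1 => "c1"
  'a' x 1 => "a1"
  'c' x 3 => "c3"
  'a' x 1 => "a1"
  'c' x 1 => "c1"
Compressed: "c1a2c1a1c3a1c1"
Compressed length: 14

14


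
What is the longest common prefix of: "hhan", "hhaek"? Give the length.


Words: hhan, hhaek
  Position 0: all 'h' => match
  Position 1: all 'h' => match
  Position 2: all 'a' => match
  Position 3: ('n', 'e') => mismatch, stop
LCP = "hha" (length 3)

3


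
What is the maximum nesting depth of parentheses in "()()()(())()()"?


Input: "()()()(())()()"
Tracking depth:
  Position 0 '(': depth becomes 1
  Position 1 ')': depth becomes 0
  Position 2 '(': depth becomes 1
  Position 3 ')': depth becomes 0
  Position 4 '(': depth becomes 1
  Position 5 ')': depth becomes 0
  Position 6 '(': depth becomes 1
  Position 7 '(': depth becomes 2
  Position 8 ')': depth becomes 1
  Position 9 ')': depth becomes 0
  Position 10 '(': depth becomes 1
  Position 11 ')': depth becomes 0
  Position 12 '(': depth becomes 1
  Position 13 ')': depth becomes 0
Maximum depth reached: 2

2


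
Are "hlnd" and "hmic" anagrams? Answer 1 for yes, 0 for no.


Strings: "hlnd", "hmic"
Sorted first:  dhln
Sorted second: chim
Differ at position 0: 'd' vs 'c' => not anagrams

0


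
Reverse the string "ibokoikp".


Input: ibokoikp
Reading characters right to left:
  Position 7: 'p'
  Position 6: 'k'
  Position 5: 'i'
  Position 4: 'o'
  Position 3: 'k'
  Position 2: 'o'
  Position 1: 'b'
  Position 0: 'i'
Reversed: pkiokobi

pkiokobi


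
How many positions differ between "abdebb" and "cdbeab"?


Comparing "abdebb" and "cdbeab" position by position:
  Position 0: 'a' vs 'c' => DIFFER
  Position 1: 'b' vs 'd' => DIFFER
  Position 2: 'd' vs 'b' => DIFFER
  Position 3: 'e' vs 'e' => same
  Position 4: 'b' vs 'a' => DIFFER
  Position 5: 'b' vs 'b' => same
Positions that differ: 4

4


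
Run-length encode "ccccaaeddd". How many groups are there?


Input: ccccaaeddd
Scanning for consecutive runs:
  Group 1: 'c' x 4 (positions 0-3)
  Group 2: 'a' x 2 (positions 4-5)
  Group 3: 'e' x 1 (positions 6-6)
  Group 4: 'd' x 3 (positions 7-9)
Total groups: 4

4


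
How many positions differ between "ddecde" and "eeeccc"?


Comparing "ddecde" and "eeeccc" position by position:
  Position 0: 'd' vs 'e' => DIFFER
  Position 1: 'd' vs 'e' => DIFFER
  Position 2: 'e' vs 'e' => same
  Position 3: 'c' vs 'c' => same
  Position 4: 'd' vs 'c' => DIFFER
  Position 5: 'e' vs 'c' => DIFFER
Positions that differ: 4

4


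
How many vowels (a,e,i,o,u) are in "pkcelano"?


Input: pkcelano
Checking each character:
  'p' at position 0: consonant
  'k' at position 1: consonant
  'c' at position 2: consonant
  'e' at position 3: vowel (running total: 1)
  'l' at position 4: consonant
  'a' at position 5: vowel (running total: 2)
  'n' at position 6: consonant
  'o' at position 7: vowel (running total: 3)
Total vowels: 3

3


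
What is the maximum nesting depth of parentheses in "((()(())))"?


Input: "((()(())))"
Tracking depth:
  Position 0 '(': depth becomes 1
  Position 1 '(': depth becomes 2
  Position 2 '(': depth becomes 3
  Position 3 ')': depth becomes 2
  Position 4 '(': depth becomes 3
  Position 5 '(': depth becomes 4
  Position 6 ')': depth becomes 3
  Position 7 ')': depth becomes 2
  Position 8 ')': depth becomes 1
  Position 9 ')': depth becomes 0
Maximum depth reached: 4

4


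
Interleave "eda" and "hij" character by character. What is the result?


Interleaving "eda" and "hij":
  Position 0: 'e' from first, 'h' from second => "eh"
  Position 1: 'd' from first, 'i' from second => "di"
  Position 2: 'a' from first, 'j' from second => "aj"
Result: ehdiaj

ehdiaj


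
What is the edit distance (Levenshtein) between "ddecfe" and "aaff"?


Computing edit distance: "ddecfe" -> "aaff"
DP table:
           a    a    f    f
      0    1    2    3    4
  d   1    1    2    3    4
  d   2    2    2    3    4
  e   3    3    3    3    4
  c   4    4    4    4    4
  f   5    5    5    4    4
  e   6    6    6    5    5
Edit distance = dp[6][4] = 5

5


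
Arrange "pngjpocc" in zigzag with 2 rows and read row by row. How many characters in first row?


Zigzag "pngjpocc" into 2 rows:
Placing characters:
  'p' => row 0
  'n' => row 1
  'g' => row 0
  'j' => row 1
  'p' => row 0
  'o' => row 1
  'c' => row 0
  'c' => row 1
Rows:
  Row 0: "pgpc"
  Row 1: "njoc"
First row length: 4

4


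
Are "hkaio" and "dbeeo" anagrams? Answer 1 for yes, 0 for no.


Strings: "hkaio", "dbeeo"
Sorted first:  ahiko
Sorted second: bdeeo
Differ at position 0: 'a' vs 'b' => not anagrams

0


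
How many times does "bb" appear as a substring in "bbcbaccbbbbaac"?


Searching for "bb" in "bbcbaccbbbbaac"
Scanning each position:
  Position 0: "bb" => MATCH
  Position 1: "bc" => no
  Position 2: "cb" => no
  Position 3: "ba" => no
  Position 4: "ac" => no
  Position 5: "cc" => no
  Position 6: "cb" => no
  Position 7: "bb" => MATCH
  Position 8: "bb" => MATCH
  Position 9: "bb" => MATCH
  Position 10: "ba" => no
  Position 11: "aa" => no
  Position 12: "ac" => no
Total occurrences: 4

4


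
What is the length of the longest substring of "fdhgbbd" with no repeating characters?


Input: "fdhgbbd"
Sliding window (track last position of each char):
  Position 0 ('f'): window [0,0] length 1 -- new best
  Position 1 ('d'): window [0,1] length 2 -- new best
  Position 2 ('h'): window [0,2] length 3 -- new best
  Position 3 ('g'): window [0,3] length 4 -- new best
  Position 4 ('b'): window [0,4] length 5 -- new best
  Position 5 ('b'): repeat (last at 4), move window start to 5
  Position 5 ('b'): window [5,5] length 1
  Position 6 ('d'): window [5,6] length 2
Longest substring with no repeats: "fdhgb" with length 5

5


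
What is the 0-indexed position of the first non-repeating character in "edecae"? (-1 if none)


Input: edecae
Character frequencies:
  'a': 1
  'c': 1
  'd': 1
  'e': 3
Scanning left to right for freq == 1:
  Position 0 ('e'): freq=3, skip
  Position 1 ('d'): unique! => answer = 1

1


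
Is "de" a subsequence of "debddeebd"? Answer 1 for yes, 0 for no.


Check if "de" is a subsequence of "debddeebd"
Greedy scan:
  Position 0 ('d'): matches sub[0] = 'd'
  Position 1 ('e'): matches sub[1] = 'e'
  Position 2 ('b'): no match needed
  Position 3 ('d'): no match needed
  Position 4 ('d'): no match needed
  Position 5 ('e'): no match needed
  Position 6 ('e'): no match needed
  Position 7 ('b'): no match needed
  Position 8 ('d'): no match needed
All 2 characters matched => is a subsequence

1


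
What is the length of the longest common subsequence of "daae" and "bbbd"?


LCS of "daae" and "bbbd"
DP table:
           b    b    b    d
      0    0    0    0    0
  d   0    0    0    0    1
  a   0    0    0    0    1
  a   0    0    0    0    1
  e   0    0    0    0    1
LCS length = dp[4][4] = 1

1


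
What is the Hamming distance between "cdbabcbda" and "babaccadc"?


Comparing "cdbabcbda" and "babaccadc" position by position:
  Position 0: 'c' vs 'b' => differ
  Position 1: 'd' vs 'a' => differ
  Position 2: 'b' vs 'b' => same
  Position 3: 'a' vs 'a' => same
  Position 4: 'b' vs 'c' => differ
  Position 5: 'c' vs 'c' => same
  Position 6: 'b' vs 'a' => differ
  Position 7: 'd' vs 'd' => same
  Position 8: 'a' vs 'c' => differ
Total differences (Hamming distance): 5

5


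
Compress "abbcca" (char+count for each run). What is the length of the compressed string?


Input: abbcca
Runs:
  'a' x 1 => "a1"
  'b' x 2 => "b2"
  'c' x 2 => "c2"
  'a' x 1 => "a1"
Compressed: "a1b2c2a1"
Compressed length: 8

8


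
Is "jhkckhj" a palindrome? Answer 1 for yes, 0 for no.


Input: jhkckhj
Reversed: jhkckhj
  Compare pos 0 ('j') with pos 6 ('j'): match
  Compare pos 1 ('h') with pos 5 ('h'): match
  Compare pos 2 ('k') with pos 4 ('k'): match
Result: palindrome

1


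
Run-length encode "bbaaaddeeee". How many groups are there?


Input: bbaaaddeeee
Scanning for consecutive runs:
  Group 1: 'b' x 2 (positions 0-1)
  Group 2: 'a' x 3 (positions 2-4)
  Group 3: 'd' x 2 (positions 5-6)
  Group 4: 'e' x 4 (positions 7-10)
Total groups: 4

4


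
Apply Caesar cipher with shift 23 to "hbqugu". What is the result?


Caesar cipher: shift "hbqugu" by 23
  'h' (pos 7) + 23 = pos 4 = 'e'
  'b' (pos 1) + 23 = pos 24 = 'y'
  'q' (pos 16) + 23 = pos 13 = 'n'
  'u' (pos 20) + 23 = pos 17 = 'r'
  'g' (pos 6) + 23 = pos 3 = 'd'
  'u' (pos 20) + 23 = pos 17 = 'r'
Result: eynrdr

eynrdr


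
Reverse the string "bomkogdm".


Input: bomkogdm
Reading characters right to left:
  Position 7: 'm'
  Position 6: 'd'
  Position 5: 'g'
  Position 4: 'o'
  Position 3: 'k'
  Position 2: 'm'
  Position 1: 'o'
  Position 0: 'b'
Reversed: mdgokmob

mdgokmob


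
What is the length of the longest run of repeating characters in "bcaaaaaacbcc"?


Input: "bcaaaaaacbcc"
Scanning for longest run:
  Position 1 ('c'): new char, reset run to 1
  Position 2 ('a'): new char, reset run to 1
  Position 3 ('a'): continues run of 'a', length=2
  Position 4 ('a'): continues run of 'a', length=3
  Position 5 ('a'): continues run of 'a', length=4
  Position 6 ('a'): continues run of 'a', length=5
  Position 7 ('a'): continues run of 'a', length=6
  Position 8 ('c'): new char, reset run to 1
  Position 9 ('b'): new char, reset run to 1
  Position 10 ('c'): new char, reset run to 1
  Position 11 ('c'): continues run of 'c', length=2
Longest run: 'a' with length 6

6


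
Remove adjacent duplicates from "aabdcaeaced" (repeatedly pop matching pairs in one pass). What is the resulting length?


Input: aabdcaeaced
Stack-based adjacent duplicate removal:
  Read 'a': push. Stack: a
  Read 'a': matches stack top 'a' => pop. Stack: (empty)
  Read 'b': push. Stack: b
  Read 'd': push. Stack: bd
  Read 'c': push. Stack: bdc
  Read 'a': push. Stack: bdca
  Read 'e': push. Stack: bdcae
  Read 'a': push. Stack: bdcaea
  Read 'c': push. Stack: bdcaeac
  Read 'e': push. Stack: bdcaeace
  Read 'd': push. Stack: bdcaeaced
Final stack: "bdcaeaced" (length 9)

9


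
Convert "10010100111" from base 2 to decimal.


Input: "10010100111" in base 2
Positional expansion:
  Digit '1' (value 1) x 2^10 = 1024
  Digit '0' (value 0) x 2^9 = 0
  Digit '0' (value 0) x 2^8 = 0
  Digit '1' (value 1) x 2^7 = 128
  Digit '0' (value 0) x 2^6 = 0
  Digit '1' (value 1) x 2^5 = 32
  Digit '0' (value 0) x 2^4 = 0
  Digit '0' (value 0) x 2^3 = 0
  Digit '1' (value 1) x 2^2 = 4
  Digit '1' (value 1) x 2^1 = 2
  Digit '1' (value 1) x 2^0 = 1
Sum = 1191

1191


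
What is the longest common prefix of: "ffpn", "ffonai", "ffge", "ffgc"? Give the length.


Words: ffpn, ffonai, ffge, ffgc
  Position 0: all 'f' => match
  Position 1: all 'f' => match
  Position 2: ('p', 'o', 'g', 'g') => mismatch, stop
LCP = "ff" (length 2)

2


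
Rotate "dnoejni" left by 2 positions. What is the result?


Input: "dnoejni", rotate left by 2
First 2 characters: "dn"
Remaining characters: "oejni"
Concatenate remaining + first: "oejni" + "dn" = "oejnidn"

oejnidn


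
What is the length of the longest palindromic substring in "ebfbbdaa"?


Input: "ebfbbdaa"
Checking substrings for palindromes:
  [1:4] "bfb" (len 3) => palindrome
  [3:5] "bb" (len 2) => palindrome
  [6:8] "aa" (len 2) => palindrome
Longest palindromic substring: "bfb" with length 3

3


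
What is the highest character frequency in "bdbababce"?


Input: bdbababce
Character counts:
  'a': 2
  'b': 4
  'c': 1
  'd': 1
  'e': 1
Maximum frequency: 4

4


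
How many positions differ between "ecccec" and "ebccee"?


Comparing "ecccec" and "ebccee" position by position:
  Position 0: 'e' vs 'e' => same
  Position 1: 'c' vs 'b' => DIFFER
  Position 2: 'c' vs 'c' => same
  Position 3: 'c' vs 'c' => same
  Position 4: 'e' vs 'e' => same
  Position 5: 'c' vs 'e' => DIFFER
Positions that differ: 2

2


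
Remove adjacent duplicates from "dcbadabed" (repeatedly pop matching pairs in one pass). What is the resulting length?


Input: dcbadabed
Stack-based adjacent duplicate removal:
  Read 'd': push. Stack: d
  Read 'c': push. Stack: dc
  Read 'b': push. Stack: dcb
  Read 'a': push. Stack: dcba
  Read 'd': push. Stack: dcbad
  Read 'a': push. Stack: dcbada
  Read 'b': push. Stack: dcbadab
  Read 'e': push. Stack: dcbadabe
  Read 'd': push. Stack: dcbadabed
Final stack: "dcbadabed" (length 9)

9


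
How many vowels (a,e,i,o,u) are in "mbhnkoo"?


Input: mbhnkoo
Checking each character:
  'm' at position 0: consonant
  'b' at position 1: consonant
  'h' at position 2: consonant
  'n' at position 3: consonant
  'k' at position 4: consonant
  'o' at position 5: vowel (running total: 1)
  'o' at position 6: vowel (running total: 2)
Total vowels: 2

2


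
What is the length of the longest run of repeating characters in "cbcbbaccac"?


Input: "cbcbbaccac"
Scanning for longest run:
  Position 1 ('b'): new char, reset run to 1
  Position 2 ('c'): new char, reset run to 1
  Position 3 ('b'): new char, reset run to 1
  Position 4 ('b'): continues run of 'b', length=2
  Position 5 ('a'): new char, reset run to 1
  Position 6 ('c'): new char, reset run to 1
  Position 7 ('c'): continues run of 'c', length=2
  Position 8 ('a'): new char, reset run to 1
  Position 9 ('c'): new char, reset run to 1
Longest run: 'b' with length 2

2


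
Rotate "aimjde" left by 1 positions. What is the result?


Input: "aimjde", rotate left by 1
First 1 characters: "a"
Remaining characters: "imjde"
Concatenate remaining + first: "imjde" + "a" = "imjdea"

imjdea


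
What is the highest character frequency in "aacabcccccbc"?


Input: aacabcccccbc
Character counts:
  'a': 3
  'b': 2
  'c': 7
Maximum frequency: 7

7


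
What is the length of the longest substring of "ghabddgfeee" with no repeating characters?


Input: "ghabddgfeee"
Sliding window (track last position of each char):
  Position 0 ('g'): window [0,0] length 1 -- new best
  Position 1 ('h'): window [0,1] length 2 -- new best
  Position 2 ('a'): window [0,2] length 3 -- new best
  Position 3 ('b'): window [0,3] length 4 -- new best
  Position 4 ('d'): window [0,4] length 5 -- new best
  Position 5 ('d'): repeat (last at 4), move window start to 5
  Position 5 ('d'): window [5,5] length 1
  Position 6 ('g'): window [5,6] length 2
  Position 7 ('f'): window [5,7] length 3
  Position 8 ('e'): window [5,8] length 4
  Position 9 ('e'): repeat (last at 8), move window start to 9
  Position 9 ('e'): window [9,9] length 1
  Position 10 ('e'): repeat (last at 9), move window start to 10
  Position 10 ('e'): window [10,10] length 1
Longest substring with no repeats: "ghabd" with length 5

5


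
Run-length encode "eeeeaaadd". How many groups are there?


Input: eeeeaaadd
Scanning for consecutive runs:
  Group 1: 'e' x 4 (positions 0-3)
  Group 2: 'a' x 3 (positions 4-6)
  Group 3: 'd' x 2 (positions 7-8)
Total groups: 3

3


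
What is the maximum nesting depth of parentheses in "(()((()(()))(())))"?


Input: "(()((()(()))(())))"
Tracking depth:
  Position 0 '(': depth becomes 1
  Position 1 '(': depth becomes 2
  Position 2 ')': depth becomes 1
  Position 3 '(': depth becomes 2
  Position 4 '(': depth becomes 3
  Position 5 '(': depth becomes 4
  Position 6 ')': depth becomes 3
  Position 7 '(': depth becomes 4
  Position 8 '(': depth becomes 5
  Position 9 ')': depth becomes 4
  Position 10 ')': depth becomes 3
  Position 11 ')': depth becomes 2
  Position 12 '(': depth becomes 3
  Position 13 '(': depth becomes 4
  Position 14 ')': depth becomes 3
  Position 15 ')': depth becomes 2
  Position 16 ')': depth becomes 1
  Position 17 ')': depth becomes 0
Maximum depth reached: 5

5


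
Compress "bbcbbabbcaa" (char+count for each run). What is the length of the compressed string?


Input: bbcbbabbcaa
Runs:
  'b' x 2 => "b2"
  'c' x 1 => "c1"
  'b' x 2 => "b2"
  'a' x 1 => "a1"
  'b' x 2 => "b2"
  'c' x 1 => "c1"
  'a' x 2 => "a2"
Compressed: "b2c1b2a1b2c1a2"
Compressed length: 14

14


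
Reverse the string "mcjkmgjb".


Input: mcjkmgjb
Reading characters right to left:
  Position 7: 'b'
  Position 6: 'j'
  Position 5: 'g'
  Position 4: 'm'
  Position 3: 'k'
  Position 2: 'j'
  Position 1: 'c'
  Position 0: 'm'
Reversed: bjgmkjcm

bjgmkjcm


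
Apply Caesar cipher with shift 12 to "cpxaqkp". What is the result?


Caesar cipher: shift "cpxaqkp" by 12
  'c' (pos 2) + 12 = pos 14 = 'o'
  'p' (pos 15) + 12 = pos 1 = 'b'
  'x' (pos 23) + 12 = pos 9 = 'j'
  'a' (pos 0) + 12 = pos 12 = 'm'
  'q' (pos 16) + 12 = pos 2 = 'c'
  'k' (pos 10) + 12 = pos 22 = 'w'
  'p' (pos 15) + 12 = pos 1 = 'b'
Result: objmcwb

objmcwb


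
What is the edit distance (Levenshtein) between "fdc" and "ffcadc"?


Computing edit distance: "fdc" -> "ffcadc"
DP table:
           f    f    c    a    d    c
      0    1    2    3    4    5    6
  f   1    0    1    2    3    4    5
  d   2    1    1    2    3    3    4
  c   3    2    2    1    2    3    3
Edit distance = dp[3][6] = 3

3


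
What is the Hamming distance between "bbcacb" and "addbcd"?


Comparing "bbcacb" and "addbcd" position by position:
  Position 0: 'b' vs 'a' => differ
  Position 1: 'b' vs 'd' => differ
  Position 2: 'c' vs 'd' => differ
  Position 3: 'a' vs 'b' => differ
  Position 4: 'c' vs 'c' => same
  Position 5: 'b' vs 'd' => differ
Total differences (Hamming distance): 5

5


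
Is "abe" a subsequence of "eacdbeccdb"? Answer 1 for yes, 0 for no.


Check if "abe" is a subsequence of "eacdbeccdb"
Greedy scan:
  Position 0 ('e'): no match needed
  Position 1 ('a'): matches sub[0] = 'a'
  Position 2 ('c'): no match needed
  Position 3 ('d'): no match needed
  Position 4 ('b'): matches sub[1] = 'b'
  Position 5 ('e'): matches sub[2] = 'e'
  Position 6 ('c'): no match needed
  Position 7 ('c'): no match needed
  Position 8 ('d'): no match needed
  Position 9 ('b'): no match needed
All 3 characters matched => is a subsequence

1


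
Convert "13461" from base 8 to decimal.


Input: "13461" in base 8
Positional expansion:
  Digit '1' (value 1) x 8^4 = 4096
  Digit '3' (value 3) x 8^3 = 1536
  Digit '4' (value 4) x 8^2 = 256
  Digit '6' (value 6) x 8^1 = 48
  Digit '1' (value 1) x 8^0 = 1
Sum = 5937

5937
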